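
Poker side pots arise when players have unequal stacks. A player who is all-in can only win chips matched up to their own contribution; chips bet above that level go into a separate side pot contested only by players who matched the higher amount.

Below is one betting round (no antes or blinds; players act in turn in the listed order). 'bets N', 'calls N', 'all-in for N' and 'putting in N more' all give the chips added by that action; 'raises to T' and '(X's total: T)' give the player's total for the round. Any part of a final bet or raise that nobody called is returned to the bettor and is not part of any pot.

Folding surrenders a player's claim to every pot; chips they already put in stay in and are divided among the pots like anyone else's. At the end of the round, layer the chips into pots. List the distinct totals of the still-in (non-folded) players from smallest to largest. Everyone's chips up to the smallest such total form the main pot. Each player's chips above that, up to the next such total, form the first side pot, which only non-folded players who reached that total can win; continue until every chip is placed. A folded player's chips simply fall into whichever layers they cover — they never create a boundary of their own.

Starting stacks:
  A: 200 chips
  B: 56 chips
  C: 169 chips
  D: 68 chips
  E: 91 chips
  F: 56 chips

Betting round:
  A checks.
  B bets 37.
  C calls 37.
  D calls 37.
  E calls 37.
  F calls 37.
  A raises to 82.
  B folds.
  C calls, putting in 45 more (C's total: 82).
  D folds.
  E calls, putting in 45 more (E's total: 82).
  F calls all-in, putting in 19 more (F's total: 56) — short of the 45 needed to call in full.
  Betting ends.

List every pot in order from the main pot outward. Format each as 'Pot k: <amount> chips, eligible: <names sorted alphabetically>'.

Contributions: A=82, B=37, C=82, D=37, E=82, F=56
Folded: B, D
Pot levels (distinct totals of non-folded players): 56, 82
Layer 1-56: A 56 + B 37 + C 56 + D 37 + E 56 + F 56 = 298 chips; eligible A, C, E, F
Layer 57-82: 26 each from A, C, E = 26*3 = 78 chips; eligible A, C, E

Pot 1: 298 chips, eligible: A, C, E, F
Pot 2: 78 chips, eligible: A, C, E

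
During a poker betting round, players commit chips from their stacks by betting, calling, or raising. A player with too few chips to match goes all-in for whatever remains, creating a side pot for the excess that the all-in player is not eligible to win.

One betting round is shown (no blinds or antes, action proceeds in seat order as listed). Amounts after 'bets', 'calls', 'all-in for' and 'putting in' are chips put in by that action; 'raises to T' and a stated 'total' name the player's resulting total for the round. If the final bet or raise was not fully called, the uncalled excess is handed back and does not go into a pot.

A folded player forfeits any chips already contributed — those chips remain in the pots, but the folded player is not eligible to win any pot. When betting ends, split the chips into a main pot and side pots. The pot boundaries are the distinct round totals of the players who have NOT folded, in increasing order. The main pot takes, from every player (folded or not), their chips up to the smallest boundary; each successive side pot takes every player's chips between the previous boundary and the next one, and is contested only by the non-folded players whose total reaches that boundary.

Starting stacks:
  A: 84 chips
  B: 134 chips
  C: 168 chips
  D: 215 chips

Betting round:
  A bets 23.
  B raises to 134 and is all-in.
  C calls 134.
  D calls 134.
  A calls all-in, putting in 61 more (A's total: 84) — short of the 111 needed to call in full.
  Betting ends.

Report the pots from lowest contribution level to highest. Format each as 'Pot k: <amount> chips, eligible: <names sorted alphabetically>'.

Pot 1: 336 chips, eligible: A, B, C, D
Pot 2: 150 chips, eligible: B, C, D

Derivation:
Contributions: A=84, B=134, C=134, D=134
Pot levels (distinct totals of non-folded players): 84, 134
Layer 1-84: 84 each from A, B, C, D = 84*4 = 336 chips; eligible A, B, C, D
Layer 85-134: 50 each from B, C, D = 50*3 = 150 chips; eligible B, C, D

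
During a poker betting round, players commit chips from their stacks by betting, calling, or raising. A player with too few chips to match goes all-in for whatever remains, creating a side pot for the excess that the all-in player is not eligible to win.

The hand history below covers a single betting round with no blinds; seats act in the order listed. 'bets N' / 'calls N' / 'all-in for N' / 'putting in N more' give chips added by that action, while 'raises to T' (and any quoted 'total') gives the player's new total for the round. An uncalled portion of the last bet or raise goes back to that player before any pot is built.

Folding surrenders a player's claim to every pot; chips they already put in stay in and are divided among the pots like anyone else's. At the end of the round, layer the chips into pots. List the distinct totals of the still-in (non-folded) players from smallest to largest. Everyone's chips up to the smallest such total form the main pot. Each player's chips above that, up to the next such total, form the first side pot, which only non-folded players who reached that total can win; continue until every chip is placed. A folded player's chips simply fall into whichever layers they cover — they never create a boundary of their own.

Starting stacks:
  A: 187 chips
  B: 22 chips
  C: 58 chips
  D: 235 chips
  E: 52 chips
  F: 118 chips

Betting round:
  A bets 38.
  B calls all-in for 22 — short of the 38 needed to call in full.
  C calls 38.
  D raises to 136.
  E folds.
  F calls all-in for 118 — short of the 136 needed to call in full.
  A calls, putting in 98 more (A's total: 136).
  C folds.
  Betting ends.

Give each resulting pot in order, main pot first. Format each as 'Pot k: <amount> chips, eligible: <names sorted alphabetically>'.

Contributions: A=136, B=22, C=38, D=136, F=118
Folded: C, E
Pot levels (distinct totals of non-folded players): 22, 118, 136
Layer 1-22: 22 each from A, B, C, D, F = 22*5 = 110 chips; eligible A, B, D, F
Layer 23-118: A 96 + C 16 + D 96 + F 96 = 304 chips; eligible A, D, F
Layer 119-136: 18 each from A, D = 18*2 = 36 chips; eligible A, D

Pot 1: 110 chips, eligible: A, B, D, F
Pot 2: 304 chips, eligible: A, D, F
Pot 3: 36 chips, eligible: A, D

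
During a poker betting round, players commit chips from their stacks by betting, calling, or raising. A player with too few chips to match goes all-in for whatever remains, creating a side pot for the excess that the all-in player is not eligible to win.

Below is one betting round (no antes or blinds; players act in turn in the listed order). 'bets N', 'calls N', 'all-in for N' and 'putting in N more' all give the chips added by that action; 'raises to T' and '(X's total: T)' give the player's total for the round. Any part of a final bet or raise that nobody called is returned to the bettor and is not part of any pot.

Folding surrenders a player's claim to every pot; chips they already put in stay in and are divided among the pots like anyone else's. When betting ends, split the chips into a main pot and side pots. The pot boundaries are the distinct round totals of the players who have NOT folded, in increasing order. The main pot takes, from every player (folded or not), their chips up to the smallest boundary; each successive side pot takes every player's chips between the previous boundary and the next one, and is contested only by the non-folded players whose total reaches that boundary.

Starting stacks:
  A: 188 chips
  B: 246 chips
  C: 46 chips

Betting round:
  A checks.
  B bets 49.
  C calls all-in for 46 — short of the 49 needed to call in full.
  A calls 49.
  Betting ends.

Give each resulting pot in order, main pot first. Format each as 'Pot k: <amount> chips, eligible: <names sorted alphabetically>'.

Pot 1: 138 chips, eligible: A, B, C
Pot 2: 6 chips, eligible: A, B

Derivation:
Contributions: A=49, B=49, C=46
Pot levels (distinct totals of non-folded players): 46, 49
Layer 1-46: 46 each from A, B, C = 46*3 = 138 chips; eligible A, B, C
Layer 47-49: 3 each from A, B = 3*2 = 6 chips; eligible A, B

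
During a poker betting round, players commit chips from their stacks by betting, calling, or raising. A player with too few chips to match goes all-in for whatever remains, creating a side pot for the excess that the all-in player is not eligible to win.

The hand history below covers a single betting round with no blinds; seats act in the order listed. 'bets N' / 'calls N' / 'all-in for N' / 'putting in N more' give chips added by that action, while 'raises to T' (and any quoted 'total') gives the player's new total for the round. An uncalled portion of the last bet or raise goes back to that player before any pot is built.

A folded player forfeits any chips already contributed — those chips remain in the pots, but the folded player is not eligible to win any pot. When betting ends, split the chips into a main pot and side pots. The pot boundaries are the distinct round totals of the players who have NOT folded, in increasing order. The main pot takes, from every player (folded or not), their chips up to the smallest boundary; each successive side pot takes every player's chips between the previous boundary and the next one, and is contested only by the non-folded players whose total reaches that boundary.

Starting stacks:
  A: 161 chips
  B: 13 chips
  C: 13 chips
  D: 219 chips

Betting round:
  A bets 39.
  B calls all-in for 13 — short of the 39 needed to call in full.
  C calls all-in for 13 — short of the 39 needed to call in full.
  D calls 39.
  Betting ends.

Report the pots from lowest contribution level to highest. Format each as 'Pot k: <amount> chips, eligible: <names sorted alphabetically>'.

Pot 1: 52 chips, eligible: A, B, C, D
Pot 2: 52 chips, eligible: A, D

Derivation:
Contributions: A=39, B=13, C=13, D=39
Pot levels (distinct totals of non-folded players): 13, 39
Layer 1-13: 13 each from A, B, C, D = 13*4 = 52 chips; eligible A, B, C, D
Layer 14-39: 26 each from A, D = 26*2 = 52 chips; eligible A, D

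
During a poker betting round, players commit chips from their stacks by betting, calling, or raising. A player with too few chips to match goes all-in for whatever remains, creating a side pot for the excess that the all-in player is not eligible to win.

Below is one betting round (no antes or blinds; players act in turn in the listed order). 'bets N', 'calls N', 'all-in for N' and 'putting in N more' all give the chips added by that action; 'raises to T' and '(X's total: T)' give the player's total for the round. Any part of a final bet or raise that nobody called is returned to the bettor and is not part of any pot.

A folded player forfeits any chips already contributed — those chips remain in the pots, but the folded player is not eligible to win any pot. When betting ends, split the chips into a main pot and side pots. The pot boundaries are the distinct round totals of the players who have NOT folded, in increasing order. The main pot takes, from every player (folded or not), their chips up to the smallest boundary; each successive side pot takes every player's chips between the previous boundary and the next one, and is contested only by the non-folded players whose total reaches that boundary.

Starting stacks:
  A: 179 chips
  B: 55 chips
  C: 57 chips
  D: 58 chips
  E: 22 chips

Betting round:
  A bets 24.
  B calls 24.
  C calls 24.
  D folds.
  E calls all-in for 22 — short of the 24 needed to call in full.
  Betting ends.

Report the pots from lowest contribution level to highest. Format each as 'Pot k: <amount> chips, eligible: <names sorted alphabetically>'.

Pot 1: 88 chips, eligible: A, B, C, E
Pot 2: 6 chips, eligible: A, B, C

Derivation:
Contributions: A=24, B=24, C=24, E=22
Folded: D
Pot levels (distinct totals of non-folded players): 22, 24
Layer 1-22: 22 each from A, B, C, E = 22*4 = 88 chips; eligible A, B, C, E
Layer 23-24: 2 each from A, B, C = 2*3 = 6 chips; eligible A, B, C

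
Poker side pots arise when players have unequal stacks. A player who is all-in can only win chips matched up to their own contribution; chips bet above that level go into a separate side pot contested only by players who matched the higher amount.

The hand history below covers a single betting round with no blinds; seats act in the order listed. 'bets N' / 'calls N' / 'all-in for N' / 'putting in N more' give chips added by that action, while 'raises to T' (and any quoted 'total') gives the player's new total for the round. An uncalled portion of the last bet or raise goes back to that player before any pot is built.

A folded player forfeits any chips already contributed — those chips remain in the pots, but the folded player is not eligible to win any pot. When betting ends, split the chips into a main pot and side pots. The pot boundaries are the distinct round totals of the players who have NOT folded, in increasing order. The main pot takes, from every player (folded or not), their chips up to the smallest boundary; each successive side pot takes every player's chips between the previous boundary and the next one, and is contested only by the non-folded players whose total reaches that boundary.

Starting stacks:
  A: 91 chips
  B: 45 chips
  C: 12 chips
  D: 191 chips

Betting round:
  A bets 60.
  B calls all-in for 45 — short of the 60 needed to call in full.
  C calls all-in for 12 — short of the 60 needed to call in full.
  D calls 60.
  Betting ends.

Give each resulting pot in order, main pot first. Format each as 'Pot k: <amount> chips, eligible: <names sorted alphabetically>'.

Pot 1: 48 chips, eligible: A, B, C, D
Pot 2: 99 chips, eligible: A, B, D
Pot 3: 30 chips, eligible: A, D

Derivation:
Contributions: A=60, B=45, C=12, D=60
Pot levels (distinct totals of non-folded players): 12, 45, 60
Layer 1-12: 12 each from A, B, C, D = 12*4 = 48 chips; eligible A, B, C, D
Layer 13-45: 33 each from A, B, D = 33*3 = 99 chips; eligible A, B, D
Layer 46-60: 15 each from A, D = 15*2 = 30 chips; eligible A, D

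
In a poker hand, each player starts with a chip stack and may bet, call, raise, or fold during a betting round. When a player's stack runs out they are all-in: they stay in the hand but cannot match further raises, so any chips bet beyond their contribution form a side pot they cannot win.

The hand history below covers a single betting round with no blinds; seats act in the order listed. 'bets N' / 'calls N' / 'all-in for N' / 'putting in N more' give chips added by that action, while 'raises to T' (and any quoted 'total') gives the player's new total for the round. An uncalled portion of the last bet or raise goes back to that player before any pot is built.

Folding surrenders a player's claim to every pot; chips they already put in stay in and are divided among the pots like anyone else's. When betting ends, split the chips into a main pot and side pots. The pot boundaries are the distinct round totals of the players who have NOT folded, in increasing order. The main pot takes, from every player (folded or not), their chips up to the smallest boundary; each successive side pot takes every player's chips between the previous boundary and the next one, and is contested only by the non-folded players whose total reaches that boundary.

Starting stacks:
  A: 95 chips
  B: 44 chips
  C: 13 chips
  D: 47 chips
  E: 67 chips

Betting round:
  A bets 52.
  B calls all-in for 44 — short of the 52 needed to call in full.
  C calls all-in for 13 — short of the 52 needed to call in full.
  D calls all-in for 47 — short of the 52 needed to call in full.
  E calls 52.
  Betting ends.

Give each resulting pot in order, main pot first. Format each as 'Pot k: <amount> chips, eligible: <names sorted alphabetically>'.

Pot 1: 65 chips, eligible: A, B, C, D, E
Pot 2: 124 chips, eligible: A, B, D, E
Pot 3: 9 chips, eligible: A, D, E
Pot 4: 10 chips, eligible: A, E

Derivation:
Contributions: A=52, B=44, C=13, D=47, E=52
Pot levels (distinct totals of non-folded players): 13, 44, 47, 52
Layer 1-13: 13 each from A, B, C, D, E = 13*5 = 65 chips; eligible A, B, C, D, E
Layer 14-44: 31 each from A, B, D, E = 31*4 = 124 chips; eligible A, B, D, E
Layer 45-47: 3 each from A, D, E = 3*3 = 9 chips; eligible A, D, E
Layer 48-52: 5 each from A, E = 5*2 = 10 chips; eligible A, E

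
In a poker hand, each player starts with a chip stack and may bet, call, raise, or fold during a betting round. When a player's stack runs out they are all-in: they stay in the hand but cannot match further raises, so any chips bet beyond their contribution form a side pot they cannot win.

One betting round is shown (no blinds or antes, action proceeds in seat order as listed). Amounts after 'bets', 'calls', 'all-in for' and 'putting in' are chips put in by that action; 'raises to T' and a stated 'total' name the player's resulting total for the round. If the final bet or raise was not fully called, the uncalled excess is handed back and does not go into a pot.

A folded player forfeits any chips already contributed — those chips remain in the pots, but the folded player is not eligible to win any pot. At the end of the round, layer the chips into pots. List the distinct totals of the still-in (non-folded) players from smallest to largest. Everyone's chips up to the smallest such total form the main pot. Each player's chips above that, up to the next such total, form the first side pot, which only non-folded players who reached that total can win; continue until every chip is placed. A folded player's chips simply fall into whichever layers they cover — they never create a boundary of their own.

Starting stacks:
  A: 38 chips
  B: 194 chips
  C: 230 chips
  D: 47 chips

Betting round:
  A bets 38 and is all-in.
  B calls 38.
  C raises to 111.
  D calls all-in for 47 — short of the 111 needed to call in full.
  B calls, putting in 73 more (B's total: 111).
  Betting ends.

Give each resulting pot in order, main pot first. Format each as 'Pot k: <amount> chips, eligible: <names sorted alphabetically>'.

Pot 1: 152 chips, eligible: A, B, C, D
Pot 2: 27 chips, eligible: B, C, D
Pot 3: 128 chips, eligible: B, C

Derivation:
Contributions: A=38, B=111, C=111, D=47
Pot levels (distinct totals of non-folded players): 38, 47, 111
Layer 1-38: 38 each from A, B, C, D = 38*4 = 152 chips; eligible A, B, C, D
Layer 39-47: 9 each from B, C, D = 9*3 = 27 chips; eligible B, C, D
Layer 48-111: 64 each from B, C = 64*2 = 128 chips; eligible B, C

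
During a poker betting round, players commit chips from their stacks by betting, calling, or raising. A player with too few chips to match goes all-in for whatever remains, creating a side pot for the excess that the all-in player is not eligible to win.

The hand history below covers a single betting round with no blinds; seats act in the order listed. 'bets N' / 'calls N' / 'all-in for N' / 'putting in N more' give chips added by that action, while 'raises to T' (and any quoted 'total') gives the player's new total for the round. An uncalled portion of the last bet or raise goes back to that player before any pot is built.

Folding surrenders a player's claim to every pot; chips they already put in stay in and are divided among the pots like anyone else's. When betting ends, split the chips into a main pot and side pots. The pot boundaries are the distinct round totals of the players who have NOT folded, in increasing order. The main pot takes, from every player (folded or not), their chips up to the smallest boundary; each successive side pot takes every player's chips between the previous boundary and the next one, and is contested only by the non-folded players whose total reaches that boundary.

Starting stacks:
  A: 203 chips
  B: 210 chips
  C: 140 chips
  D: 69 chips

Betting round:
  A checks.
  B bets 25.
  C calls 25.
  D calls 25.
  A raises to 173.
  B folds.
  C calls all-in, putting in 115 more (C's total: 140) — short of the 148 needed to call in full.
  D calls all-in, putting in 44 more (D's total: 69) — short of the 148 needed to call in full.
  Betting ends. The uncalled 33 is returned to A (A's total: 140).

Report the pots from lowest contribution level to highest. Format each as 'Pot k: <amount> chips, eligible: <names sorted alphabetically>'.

Pot 1: 232 chips, eligible: A, C, D
Pot 2: 142 chips, eligible: A, C

Derivation:
Contributions (after 33 returned to A): A=140, B=25, C=140, D=69
Folded: B
Pot levels (distinct totals of non-folded players): 69, 140
Layer 1-69: A 69 + B 25 + C 69 + D 69 = 232 chips; eligible A, C, D
Layer 70-140: 71 each from A, C = 71*2 = 142 chips; eligible A, C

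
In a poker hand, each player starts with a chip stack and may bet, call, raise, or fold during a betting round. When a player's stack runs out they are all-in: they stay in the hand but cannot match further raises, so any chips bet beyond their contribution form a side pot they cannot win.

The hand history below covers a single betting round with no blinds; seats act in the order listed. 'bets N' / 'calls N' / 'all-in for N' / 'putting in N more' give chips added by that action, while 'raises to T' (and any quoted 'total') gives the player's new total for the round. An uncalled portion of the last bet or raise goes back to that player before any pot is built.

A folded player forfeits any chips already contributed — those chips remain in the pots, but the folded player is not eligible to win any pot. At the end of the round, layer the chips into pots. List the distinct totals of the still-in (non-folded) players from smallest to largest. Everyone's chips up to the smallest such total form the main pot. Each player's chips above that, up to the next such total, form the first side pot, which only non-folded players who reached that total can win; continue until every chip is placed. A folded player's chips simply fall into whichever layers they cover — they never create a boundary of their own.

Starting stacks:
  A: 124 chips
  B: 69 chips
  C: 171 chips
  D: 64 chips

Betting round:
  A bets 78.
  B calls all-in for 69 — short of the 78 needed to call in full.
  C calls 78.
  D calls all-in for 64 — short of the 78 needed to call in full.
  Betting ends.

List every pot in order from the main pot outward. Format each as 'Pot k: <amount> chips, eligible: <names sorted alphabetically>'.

Contributions: A=78, B=69, C=78, D=64
Pot levels (distinct totals of non-folded players): 64, 69, 78
Layer 1-64: 64 each from A, B, C, D = 64*4 = 256 chips; eligible A, B, C, D
Layer 65-69: 5 each from A, B, C = 5*3 = 15 chips; eligible A, B, C
Layer 70-78: 9 each from A, C = 9*2 = 18 chips; eligible A, C

Pot 1: 256 chips, eligible: A, B, C, D
Pot 2: 15 chips, eligible: A, B, C
Pot 3: 18 chips, eligible: A, C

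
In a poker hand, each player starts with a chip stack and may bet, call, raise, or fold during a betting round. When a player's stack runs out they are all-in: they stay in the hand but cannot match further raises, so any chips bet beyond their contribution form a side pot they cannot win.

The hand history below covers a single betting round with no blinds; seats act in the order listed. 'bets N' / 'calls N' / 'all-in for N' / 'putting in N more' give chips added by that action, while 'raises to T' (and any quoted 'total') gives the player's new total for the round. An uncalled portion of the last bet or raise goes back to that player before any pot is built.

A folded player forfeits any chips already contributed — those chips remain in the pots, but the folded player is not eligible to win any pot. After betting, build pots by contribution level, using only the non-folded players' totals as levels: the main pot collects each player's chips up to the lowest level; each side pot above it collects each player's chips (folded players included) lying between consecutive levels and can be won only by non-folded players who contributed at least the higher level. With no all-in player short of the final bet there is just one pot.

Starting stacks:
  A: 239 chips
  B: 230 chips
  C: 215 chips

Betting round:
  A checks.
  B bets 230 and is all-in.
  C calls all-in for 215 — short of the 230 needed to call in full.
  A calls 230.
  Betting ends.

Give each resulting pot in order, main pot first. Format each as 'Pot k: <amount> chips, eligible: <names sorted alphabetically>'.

Contributions: A=230, B=230, C=215
Pot levels (distinct totals of non-folded players): 215, 230
Layer 1-215: 215 each from A, B, C = 215*3 = 645 chips; eligible A, B, C
Layer 216-230: 15 each from A, B = 15*2 = 30 chips; eligible A, B

Pot 1: 645 chips, eligible: A, B, C
Pot 2: 30 chips, eligible: A, B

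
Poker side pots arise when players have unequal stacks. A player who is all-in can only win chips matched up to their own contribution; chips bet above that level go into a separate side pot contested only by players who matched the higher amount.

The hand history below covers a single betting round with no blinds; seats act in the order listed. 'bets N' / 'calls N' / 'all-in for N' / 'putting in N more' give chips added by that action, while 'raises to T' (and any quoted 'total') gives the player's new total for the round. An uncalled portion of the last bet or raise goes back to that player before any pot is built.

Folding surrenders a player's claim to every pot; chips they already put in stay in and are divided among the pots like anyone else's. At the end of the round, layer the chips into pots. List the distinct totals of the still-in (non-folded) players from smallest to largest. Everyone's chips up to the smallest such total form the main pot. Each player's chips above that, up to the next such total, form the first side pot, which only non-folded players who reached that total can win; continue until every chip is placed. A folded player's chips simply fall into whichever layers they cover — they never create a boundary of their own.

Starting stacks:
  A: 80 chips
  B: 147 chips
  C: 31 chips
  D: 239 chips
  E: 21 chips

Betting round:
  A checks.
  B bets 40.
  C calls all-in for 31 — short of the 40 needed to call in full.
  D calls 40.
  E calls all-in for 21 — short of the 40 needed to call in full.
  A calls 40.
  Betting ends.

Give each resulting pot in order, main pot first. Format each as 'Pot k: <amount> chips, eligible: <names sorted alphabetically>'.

Contributions: A=40, B=40, C=31, D=40, E=21
Pot levels (distinct totals of non-folded players): 21, 31, 40
Layer 1-21: 21 each from A, B, C, D, E = 21*5 = 105 chips; eligible A, B, C, D, E
Layer 22-31: 10 each from A, B, C, D = 10*4 = 40 chips; eligible A, B, C, D
Layer 32-40: 9 each from A, B, D = 9*3 = 27 chips; eligible A, B, D

Pot 1: 105 chips, eligible: A, B, C, D, E
Pot 2: 40 chips, eligible: A, B, C, D
Pot 3: 27 chips, eligible: A, B, D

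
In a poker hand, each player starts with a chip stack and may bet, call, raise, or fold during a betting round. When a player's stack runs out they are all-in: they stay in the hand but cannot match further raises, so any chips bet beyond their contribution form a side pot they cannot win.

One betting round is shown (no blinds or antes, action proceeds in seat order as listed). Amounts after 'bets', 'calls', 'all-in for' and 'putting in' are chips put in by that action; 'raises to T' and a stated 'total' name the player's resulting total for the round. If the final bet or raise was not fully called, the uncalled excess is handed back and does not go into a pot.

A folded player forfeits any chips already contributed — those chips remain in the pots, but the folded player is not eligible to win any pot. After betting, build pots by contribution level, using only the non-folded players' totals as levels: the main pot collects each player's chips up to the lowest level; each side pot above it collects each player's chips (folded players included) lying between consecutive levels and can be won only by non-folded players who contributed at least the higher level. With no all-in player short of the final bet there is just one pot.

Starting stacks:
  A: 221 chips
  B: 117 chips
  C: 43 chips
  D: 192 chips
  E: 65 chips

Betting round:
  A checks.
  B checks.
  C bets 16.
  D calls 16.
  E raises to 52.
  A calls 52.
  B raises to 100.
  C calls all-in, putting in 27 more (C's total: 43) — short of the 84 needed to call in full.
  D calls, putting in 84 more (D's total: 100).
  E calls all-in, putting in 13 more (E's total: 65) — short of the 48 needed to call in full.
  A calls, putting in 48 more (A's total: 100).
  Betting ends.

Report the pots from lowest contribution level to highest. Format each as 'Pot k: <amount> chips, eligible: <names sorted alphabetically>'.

Pot 1: 215 chips, eligible: A, B, C, D, E
Pot 2: 88 chips, eligible: A, B, D, E
Pot 3: 105 chips, eligible: A, B, D

Derivation:
Contributions: A=100, B=100, C=43, D=100, E=65
Pot levels (distinct totals of non-folded players): 43, 65, 100
Layer 1-43: 43 each from A, B, C, D, E = 43*5 = 215 chips; eligible A, B, C, D, E
Layer 44-65: 22 each from A, B, D, E = 22*4 = 88 chips; eligible A, B, D, E
Layer 66-100: 35 each from A, B, D = 35*3 = 105 chips; eligible A, B, D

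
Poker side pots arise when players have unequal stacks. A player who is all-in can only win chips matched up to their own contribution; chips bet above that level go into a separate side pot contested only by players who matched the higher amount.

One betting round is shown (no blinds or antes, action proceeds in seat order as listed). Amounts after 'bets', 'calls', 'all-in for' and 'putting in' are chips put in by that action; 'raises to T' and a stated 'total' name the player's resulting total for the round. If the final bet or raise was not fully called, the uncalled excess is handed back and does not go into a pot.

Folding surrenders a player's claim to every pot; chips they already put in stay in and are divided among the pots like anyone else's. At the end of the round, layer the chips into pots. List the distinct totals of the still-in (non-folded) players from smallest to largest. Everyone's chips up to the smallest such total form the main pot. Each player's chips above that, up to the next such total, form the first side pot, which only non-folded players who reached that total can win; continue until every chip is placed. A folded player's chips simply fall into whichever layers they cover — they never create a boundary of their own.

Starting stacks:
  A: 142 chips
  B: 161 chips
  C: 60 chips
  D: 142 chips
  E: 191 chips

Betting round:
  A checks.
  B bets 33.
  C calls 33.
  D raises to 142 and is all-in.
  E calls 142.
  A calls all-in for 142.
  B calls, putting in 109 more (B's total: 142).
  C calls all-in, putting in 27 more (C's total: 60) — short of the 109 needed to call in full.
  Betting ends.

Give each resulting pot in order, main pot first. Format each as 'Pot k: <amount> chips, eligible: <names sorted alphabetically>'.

Pot 1: 300 chips, eligible: A, B, C, D, E
Pot 2: 328 chips, eligible: A, B, D, E

Derivation:
Contributions: A=142, B=142, C=60, D=142, E=142
Pot levels (distinct totals of non-folded players): 60, 142
Layer 1-60: 60 each from A, B, C, D, E = 60*5 = 300 chips; eligible A, B, C, D, E
Layer 61-142: 82 each from A, B, D, E = 82*4 = 328 chips; eligible A, B, D, E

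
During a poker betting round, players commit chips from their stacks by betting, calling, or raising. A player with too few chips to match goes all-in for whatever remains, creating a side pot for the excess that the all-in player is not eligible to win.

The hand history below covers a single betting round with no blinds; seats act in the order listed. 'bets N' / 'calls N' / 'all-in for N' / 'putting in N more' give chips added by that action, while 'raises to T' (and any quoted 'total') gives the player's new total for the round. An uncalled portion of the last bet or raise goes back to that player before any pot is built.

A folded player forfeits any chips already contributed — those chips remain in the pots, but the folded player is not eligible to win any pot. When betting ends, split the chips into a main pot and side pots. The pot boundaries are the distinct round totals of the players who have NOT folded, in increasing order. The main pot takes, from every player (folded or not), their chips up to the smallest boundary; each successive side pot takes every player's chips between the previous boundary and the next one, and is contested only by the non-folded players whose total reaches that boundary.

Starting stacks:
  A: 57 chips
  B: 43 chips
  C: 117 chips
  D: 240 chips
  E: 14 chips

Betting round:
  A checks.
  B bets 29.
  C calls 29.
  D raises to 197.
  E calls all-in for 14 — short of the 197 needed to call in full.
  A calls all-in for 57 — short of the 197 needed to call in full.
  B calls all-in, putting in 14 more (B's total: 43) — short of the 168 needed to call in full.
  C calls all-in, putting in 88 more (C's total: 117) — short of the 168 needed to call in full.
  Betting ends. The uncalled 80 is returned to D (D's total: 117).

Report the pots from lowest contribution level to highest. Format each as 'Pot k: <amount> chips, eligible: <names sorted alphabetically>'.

Pot 1: 70 chips, eligible: A, B, C, D, E
Pot 2: 116 chips, eligible: A, B, C, D
Pot 3: 42 chips, eligible: A, C, D
Pot 4: 120 chips, eligible: C, D

Derivation:
Contributions (after 80 returned to D): A=57, B=43, C=117, D=117, E=14
Pot levels (distinct totals of non-folded players): 14, 43, 57, 117
Layer 1-14: 14 each from A, B, C, D, E = 14*5 = 70 chips; eligible A, B, C, D, E
Layer 15-43: 29 each from A, B, C, D = 29*4 = 116 chips; eligible A, B, C, D
Layer 44-57: 14 each from A, C, D = 14*3 = 42 chips; eligible A, C, D
Layer 58-117: 60 each from C, D = 60*2 = 120 chips; eligible C, D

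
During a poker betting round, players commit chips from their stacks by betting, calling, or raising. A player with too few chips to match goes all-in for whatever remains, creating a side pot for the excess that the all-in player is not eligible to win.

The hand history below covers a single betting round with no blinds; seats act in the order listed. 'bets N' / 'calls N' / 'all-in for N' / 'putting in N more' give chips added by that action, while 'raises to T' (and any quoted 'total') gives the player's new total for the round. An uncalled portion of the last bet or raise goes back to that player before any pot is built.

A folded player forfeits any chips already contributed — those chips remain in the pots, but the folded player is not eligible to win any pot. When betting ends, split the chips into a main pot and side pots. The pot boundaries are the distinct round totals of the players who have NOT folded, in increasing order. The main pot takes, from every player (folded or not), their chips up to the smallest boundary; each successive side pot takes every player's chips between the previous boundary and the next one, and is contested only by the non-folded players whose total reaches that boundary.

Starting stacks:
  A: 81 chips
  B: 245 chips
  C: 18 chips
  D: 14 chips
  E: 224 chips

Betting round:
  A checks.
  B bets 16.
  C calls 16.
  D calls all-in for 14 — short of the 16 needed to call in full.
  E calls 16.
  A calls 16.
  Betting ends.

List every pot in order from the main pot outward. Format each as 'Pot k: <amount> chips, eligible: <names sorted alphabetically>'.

Pot 1: 70 chips, eligible: A, B, C, D, E
Pot 2: 8 chips, eligible: A, B, C, E

Derivation:
Contributions: A=16, B=16, C=16, D=14, E=16
Pot levels (distinct totals of non-folded players): 14, 16
Layer 1-14: 14 each from A, B, C, D, E = 14*5 = 70 chips; eligible A, B, C, D, E
Layer 15-16: 2 each from A, B, C, E = 2*4 = 8 chips; eligible A, B, C, E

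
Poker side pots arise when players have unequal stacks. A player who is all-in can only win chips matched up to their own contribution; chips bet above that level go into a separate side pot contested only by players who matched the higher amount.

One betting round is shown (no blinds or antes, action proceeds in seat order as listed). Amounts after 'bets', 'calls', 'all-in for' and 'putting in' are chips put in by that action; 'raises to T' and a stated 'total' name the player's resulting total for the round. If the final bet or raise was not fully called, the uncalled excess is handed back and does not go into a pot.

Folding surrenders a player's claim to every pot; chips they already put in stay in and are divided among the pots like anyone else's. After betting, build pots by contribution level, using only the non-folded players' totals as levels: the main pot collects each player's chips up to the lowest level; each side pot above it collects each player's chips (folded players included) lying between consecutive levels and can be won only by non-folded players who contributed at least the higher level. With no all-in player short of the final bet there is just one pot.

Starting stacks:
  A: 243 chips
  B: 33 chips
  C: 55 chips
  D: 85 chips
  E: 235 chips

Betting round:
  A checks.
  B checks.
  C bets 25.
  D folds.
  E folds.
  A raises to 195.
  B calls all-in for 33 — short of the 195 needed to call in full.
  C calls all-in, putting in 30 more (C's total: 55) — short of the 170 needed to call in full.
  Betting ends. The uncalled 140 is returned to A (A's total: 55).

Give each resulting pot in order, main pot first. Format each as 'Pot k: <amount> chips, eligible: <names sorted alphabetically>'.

Contributions (after 140 returned to A): A=55, B=33, C=55
Folded: D, E
Pot levels (distinct totals of non-folded players): 33, 55
Layer 1-33: 33 each from A, B, C = 33*3 = 99 chips; eligible A, B, C
Layer 34-55: 22 each from A, C = 22*2 = 44 chips; eligible A, C

Pot 1: 99 chips, eligible: A, B, C
Pot 2: 44 chips, eligible: A, C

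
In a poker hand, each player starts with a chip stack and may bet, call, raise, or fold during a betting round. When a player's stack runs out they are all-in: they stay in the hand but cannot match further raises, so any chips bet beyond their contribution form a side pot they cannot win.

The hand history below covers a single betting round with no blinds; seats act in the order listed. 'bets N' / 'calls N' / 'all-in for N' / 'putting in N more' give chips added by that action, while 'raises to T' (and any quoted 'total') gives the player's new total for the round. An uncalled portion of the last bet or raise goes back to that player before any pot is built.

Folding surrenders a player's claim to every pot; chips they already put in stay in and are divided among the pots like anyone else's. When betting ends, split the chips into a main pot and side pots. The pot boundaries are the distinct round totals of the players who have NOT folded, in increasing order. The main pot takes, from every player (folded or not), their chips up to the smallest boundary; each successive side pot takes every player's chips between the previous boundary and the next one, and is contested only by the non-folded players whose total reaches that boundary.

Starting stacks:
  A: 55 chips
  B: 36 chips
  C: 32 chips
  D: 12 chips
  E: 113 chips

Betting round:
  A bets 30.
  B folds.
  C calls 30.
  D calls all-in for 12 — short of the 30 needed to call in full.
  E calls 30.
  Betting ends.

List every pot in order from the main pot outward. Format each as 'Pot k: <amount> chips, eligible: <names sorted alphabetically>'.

Pot 1: 48 chips, eligible: A, C, D, E
Pot 2: 54 chips, eligible: A, C, E

Derivation:
Contributions: A=30, C=30, D=12, E=30
Folded: B
Pot levels (distinct totals of non-folded players): 12, 30
Layer 1-12: 12 each from A, C, D, E = 12*4 = 48 chips; eligible A, C, D, E
Layer 13-30: 18 each from A, C, E = 18*3 = 54 chips; eligible A, C, E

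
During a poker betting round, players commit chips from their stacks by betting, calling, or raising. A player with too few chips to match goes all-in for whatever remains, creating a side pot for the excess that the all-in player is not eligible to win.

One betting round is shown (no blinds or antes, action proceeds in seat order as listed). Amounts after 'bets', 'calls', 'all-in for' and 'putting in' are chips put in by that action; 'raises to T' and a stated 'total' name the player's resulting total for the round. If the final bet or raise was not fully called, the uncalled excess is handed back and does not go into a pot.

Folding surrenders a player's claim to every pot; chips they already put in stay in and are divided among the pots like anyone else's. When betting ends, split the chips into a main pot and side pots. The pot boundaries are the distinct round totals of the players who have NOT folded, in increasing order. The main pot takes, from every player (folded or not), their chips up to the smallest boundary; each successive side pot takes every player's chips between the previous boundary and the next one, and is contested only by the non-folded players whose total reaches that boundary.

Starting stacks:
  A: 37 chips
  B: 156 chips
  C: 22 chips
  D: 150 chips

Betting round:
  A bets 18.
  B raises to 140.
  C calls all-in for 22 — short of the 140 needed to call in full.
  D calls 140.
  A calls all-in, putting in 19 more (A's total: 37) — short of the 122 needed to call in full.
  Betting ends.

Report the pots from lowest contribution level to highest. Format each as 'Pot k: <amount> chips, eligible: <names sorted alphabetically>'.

Pot 1: 88 chips, eligible: A, B, C, D
Pot 2: 45 chips, eligible: A, B, D
Pot 3: 206 chips, eligible: B, D

Derivation:
Contributions: A=37, B=140, C=22, D=140
Pot levels (distinct totals of non-folded players): 22, 37, 140
Layer 1-22: 22 each from A, B, C, D = 22*4 = 88 chips; eligible A, B, C, D
Layer 23-37: 15 each from A, B, D = 15*3 = 45 chips; eligible A, B, D
Layer 38-140: 103 each from B, D = 103*2 = 206 chips; eligible B, D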